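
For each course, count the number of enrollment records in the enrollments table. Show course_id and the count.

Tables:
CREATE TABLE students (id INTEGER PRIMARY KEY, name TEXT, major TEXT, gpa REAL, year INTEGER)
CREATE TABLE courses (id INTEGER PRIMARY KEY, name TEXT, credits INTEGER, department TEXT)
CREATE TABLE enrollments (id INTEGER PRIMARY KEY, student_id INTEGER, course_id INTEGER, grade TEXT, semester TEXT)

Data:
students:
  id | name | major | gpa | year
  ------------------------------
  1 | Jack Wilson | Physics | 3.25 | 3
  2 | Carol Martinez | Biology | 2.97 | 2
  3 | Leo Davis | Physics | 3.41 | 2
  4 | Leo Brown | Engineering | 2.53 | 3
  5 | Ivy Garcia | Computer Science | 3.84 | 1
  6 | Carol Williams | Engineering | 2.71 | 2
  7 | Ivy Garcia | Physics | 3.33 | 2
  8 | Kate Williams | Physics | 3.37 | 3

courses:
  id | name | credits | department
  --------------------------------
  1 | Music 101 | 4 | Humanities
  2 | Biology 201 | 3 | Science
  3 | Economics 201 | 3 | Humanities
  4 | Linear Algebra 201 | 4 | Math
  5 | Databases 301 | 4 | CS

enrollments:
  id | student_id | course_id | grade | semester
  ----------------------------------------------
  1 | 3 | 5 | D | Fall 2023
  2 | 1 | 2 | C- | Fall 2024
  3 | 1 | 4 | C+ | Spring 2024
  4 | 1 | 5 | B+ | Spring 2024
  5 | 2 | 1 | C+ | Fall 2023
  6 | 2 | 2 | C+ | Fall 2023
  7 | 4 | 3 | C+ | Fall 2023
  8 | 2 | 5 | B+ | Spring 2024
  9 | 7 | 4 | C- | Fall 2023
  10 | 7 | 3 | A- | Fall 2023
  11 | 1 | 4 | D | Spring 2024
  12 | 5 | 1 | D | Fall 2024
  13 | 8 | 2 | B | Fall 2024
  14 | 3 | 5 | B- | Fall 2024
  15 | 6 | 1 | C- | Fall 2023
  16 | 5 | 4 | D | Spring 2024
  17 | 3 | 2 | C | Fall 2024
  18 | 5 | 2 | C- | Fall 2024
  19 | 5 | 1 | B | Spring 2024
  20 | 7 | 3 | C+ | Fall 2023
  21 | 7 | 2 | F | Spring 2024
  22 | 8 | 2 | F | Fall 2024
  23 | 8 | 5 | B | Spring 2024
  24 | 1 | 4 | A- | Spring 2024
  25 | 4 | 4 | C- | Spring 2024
SELECT course_id, COUNT(*) AS enrollment_count FROM enrollments GROUP BY course_id

Execution result:
course_id | enrollment_count
1 | 4
2 | 7
3 | 3
4 | 6
5 | 5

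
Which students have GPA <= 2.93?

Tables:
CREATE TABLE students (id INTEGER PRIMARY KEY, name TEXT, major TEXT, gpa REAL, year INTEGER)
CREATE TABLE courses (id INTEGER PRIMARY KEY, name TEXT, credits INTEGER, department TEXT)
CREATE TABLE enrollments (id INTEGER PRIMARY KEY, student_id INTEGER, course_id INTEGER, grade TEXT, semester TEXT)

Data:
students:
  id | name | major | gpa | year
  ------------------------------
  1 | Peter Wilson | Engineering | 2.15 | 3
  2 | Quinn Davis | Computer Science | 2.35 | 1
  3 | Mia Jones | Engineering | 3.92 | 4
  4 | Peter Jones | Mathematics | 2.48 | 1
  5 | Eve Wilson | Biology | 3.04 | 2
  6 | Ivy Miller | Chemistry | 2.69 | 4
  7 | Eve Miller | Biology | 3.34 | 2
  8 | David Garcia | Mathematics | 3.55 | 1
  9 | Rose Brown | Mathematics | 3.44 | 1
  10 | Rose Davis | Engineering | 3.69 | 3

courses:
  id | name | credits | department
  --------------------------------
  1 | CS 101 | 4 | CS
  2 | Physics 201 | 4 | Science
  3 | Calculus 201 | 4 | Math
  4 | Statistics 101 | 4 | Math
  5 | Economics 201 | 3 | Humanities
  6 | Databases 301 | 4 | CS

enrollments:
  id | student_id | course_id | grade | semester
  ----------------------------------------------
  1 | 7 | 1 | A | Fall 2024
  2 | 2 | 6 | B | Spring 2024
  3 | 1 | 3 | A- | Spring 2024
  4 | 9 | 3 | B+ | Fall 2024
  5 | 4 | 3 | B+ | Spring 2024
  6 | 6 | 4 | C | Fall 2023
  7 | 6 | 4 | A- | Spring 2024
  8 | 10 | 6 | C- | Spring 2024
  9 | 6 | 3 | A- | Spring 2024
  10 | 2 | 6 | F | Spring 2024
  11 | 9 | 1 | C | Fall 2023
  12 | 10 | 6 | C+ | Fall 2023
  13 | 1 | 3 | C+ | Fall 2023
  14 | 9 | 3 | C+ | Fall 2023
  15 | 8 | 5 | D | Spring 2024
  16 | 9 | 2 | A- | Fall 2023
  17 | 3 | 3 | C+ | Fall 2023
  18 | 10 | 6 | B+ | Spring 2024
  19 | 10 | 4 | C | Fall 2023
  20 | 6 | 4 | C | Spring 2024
SELECT name, gpa FROM students WHERE gpa <= 2.93

Execution result:
name | gpa
Peter Wilson | 2.15
Quinn Davis | 2.35
Peter Jones | 2.48
Ivy Miller | 2.69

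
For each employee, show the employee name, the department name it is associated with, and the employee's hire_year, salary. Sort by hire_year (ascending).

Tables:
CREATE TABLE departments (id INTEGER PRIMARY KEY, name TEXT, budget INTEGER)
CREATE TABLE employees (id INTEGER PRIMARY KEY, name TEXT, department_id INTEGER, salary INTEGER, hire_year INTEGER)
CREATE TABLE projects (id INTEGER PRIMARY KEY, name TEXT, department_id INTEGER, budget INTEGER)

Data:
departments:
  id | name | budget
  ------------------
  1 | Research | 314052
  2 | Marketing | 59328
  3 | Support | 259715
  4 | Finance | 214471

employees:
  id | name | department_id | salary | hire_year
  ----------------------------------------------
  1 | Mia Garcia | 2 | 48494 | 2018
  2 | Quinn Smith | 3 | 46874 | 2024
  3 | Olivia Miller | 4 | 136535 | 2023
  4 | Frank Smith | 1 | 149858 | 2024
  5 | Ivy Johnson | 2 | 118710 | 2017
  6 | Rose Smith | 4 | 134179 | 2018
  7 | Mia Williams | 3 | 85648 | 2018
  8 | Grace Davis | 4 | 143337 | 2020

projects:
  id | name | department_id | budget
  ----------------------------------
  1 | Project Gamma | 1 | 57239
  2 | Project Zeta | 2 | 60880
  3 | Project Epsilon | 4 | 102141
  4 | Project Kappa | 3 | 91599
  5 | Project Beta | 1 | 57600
SELECT c.name, p.name AS department, c.hire_year, c.salary FROM employees c JOIN departments p ON c.department_id = p.id ORDER BY c.hire_year ASC

Execution result:
name | department | hire_year | salary
Ivy Johnson | Marketing | 2017 | 118710
Mia Garcia | Marketing | 2018 | 48494
Rose Smith | Finance | 2018 | 134179
Mia Williams | Support | 2018 | 85648
Grace Davis | Finance | 2020 | 143337
Olivia Miller | Finance | 2023 | 136535
Quinn Smith | Support | 2024 | 46874
Frank Smith | Research | 2024 | 149858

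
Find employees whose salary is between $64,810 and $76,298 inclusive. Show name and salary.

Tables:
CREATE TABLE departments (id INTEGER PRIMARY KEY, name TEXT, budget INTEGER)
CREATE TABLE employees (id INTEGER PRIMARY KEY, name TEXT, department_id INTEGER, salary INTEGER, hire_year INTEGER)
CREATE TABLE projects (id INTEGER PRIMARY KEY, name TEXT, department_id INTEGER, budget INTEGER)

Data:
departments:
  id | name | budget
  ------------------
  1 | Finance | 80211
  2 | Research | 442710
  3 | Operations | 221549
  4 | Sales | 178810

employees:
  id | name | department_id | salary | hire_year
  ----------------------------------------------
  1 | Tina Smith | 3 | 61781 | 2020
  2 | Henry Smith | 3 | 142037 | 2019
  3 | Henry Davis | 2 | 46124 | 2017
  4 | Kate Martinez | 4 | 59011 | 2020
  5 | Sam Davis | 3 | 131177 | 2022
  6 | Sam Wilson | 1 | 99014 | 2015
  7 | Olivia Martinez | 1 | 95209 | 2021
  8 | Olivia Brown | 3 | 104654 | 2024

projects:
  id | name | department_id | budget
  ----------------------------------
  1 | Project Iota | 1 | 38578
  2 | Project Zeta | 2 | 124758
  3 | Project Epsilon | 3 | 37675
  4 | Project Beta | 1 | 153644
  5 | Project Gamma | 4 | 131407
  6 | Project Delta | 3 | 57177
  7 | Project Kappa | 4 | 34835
SELECT name, salary FROM employees WHERE salary BETWEEN 64810 AND 76298

Execution result:
(no rows)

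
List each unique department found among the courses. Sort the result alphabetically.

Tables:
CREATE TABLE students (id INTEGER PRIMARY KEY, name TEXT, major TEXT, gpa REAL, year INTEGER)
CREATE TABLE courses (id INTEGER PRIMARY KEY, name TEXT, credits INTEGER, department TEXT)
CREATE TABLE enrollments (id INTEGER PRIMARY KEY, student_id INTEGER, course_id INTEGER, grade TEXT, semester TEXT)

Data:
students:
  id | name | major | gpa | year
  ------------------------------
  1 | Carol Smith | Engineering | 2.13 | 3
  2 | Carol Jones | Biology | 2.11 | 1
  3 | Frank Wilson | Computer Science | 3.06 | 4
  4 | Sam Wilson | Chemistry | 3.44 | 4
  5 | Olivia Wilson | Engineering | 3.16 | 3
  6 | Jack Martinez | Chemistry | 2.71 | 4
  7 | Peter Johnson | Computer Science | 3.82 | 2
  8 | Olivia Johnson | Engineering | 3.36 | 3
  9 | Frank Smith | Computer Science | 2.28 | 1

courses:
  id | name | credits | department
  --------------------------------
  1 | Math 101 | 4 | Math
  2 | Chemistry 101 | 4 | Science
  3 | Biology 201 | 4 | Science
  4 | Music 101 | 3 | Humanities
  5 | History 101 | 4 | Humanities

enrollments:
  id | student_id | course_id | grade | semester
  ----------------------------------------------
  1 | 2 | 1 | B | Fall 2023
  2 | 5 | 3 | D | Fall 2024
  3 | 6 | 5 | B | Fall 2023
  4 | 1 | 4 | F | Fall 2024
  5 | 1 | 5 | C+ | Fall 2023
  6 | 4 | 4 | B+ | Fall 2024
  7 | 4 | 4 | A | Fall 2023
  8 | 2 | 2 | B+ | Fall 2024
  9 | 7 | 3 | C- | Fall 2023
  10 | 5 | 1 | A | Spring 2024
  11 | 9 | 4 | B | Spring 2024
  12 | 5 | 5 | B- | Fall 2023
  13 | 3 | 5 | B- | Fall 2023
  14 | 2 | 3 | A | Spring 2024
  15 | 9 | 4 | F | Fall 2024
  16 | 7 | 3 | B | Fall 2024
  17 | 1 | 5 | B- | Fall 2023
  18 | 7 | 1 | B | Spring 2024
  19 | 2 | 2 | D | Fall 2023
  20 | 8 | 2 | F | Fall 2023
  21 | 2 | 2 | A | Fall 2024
SELECT DISTINCT department FROM courses ORDER BY department

Execution result:
department
Humanities
Math
Science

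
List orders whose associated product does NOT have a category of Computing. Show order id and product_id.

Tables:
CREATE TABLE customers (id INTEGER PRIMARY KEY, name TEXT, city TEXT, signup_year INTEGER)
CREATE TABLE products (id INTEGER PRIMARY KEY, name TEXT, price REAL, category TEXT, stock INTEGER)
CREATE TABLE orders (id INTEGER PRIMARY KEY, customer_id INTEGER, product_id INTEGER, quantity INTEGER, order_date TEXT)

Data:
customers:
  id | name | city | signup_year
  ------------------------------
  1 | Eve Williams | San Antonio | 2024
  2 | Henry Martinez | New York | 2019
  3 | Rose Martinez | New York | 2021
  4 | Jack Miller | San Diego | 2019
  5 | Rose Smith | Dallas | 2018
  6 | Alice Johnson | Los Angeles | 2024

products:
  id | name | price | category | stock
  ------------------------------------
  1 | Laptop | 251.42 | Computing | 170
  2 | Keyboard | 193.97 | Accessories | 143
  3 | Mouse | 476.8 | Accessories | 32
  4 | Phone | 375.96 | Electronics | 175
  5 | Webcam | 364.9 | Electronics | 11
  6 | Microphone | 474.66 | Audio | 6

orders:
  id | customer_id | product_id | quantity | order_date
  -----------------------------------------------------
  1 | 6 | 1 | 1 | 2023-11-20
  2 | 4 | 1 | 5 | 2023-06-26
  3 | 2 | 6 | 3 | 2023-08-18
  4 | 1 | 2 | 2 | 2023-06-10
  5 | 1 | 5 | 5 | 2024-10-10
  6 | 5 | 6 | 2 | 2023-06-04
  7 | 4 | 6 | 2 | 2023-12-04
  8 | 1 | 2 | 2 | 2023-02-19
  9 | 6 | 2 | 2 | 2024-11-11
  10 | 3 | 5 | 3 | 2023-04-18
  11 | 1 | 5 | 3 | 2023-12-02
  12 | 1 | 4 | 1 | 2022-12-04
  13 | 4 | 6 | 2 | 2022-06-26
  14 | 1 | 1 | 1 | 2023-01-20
SELECT id, product_id FROM orders WHERE product_id NOT IN (SELECT id FROM products WHERE category = 'Computing')

Execution result:
id | product_id
3 | 6
4 | 2
5 | 5
6 | 6
7 | 6
8 | 2
9 | 2
10 | 5
11 | 5
12 | 4
13 | 6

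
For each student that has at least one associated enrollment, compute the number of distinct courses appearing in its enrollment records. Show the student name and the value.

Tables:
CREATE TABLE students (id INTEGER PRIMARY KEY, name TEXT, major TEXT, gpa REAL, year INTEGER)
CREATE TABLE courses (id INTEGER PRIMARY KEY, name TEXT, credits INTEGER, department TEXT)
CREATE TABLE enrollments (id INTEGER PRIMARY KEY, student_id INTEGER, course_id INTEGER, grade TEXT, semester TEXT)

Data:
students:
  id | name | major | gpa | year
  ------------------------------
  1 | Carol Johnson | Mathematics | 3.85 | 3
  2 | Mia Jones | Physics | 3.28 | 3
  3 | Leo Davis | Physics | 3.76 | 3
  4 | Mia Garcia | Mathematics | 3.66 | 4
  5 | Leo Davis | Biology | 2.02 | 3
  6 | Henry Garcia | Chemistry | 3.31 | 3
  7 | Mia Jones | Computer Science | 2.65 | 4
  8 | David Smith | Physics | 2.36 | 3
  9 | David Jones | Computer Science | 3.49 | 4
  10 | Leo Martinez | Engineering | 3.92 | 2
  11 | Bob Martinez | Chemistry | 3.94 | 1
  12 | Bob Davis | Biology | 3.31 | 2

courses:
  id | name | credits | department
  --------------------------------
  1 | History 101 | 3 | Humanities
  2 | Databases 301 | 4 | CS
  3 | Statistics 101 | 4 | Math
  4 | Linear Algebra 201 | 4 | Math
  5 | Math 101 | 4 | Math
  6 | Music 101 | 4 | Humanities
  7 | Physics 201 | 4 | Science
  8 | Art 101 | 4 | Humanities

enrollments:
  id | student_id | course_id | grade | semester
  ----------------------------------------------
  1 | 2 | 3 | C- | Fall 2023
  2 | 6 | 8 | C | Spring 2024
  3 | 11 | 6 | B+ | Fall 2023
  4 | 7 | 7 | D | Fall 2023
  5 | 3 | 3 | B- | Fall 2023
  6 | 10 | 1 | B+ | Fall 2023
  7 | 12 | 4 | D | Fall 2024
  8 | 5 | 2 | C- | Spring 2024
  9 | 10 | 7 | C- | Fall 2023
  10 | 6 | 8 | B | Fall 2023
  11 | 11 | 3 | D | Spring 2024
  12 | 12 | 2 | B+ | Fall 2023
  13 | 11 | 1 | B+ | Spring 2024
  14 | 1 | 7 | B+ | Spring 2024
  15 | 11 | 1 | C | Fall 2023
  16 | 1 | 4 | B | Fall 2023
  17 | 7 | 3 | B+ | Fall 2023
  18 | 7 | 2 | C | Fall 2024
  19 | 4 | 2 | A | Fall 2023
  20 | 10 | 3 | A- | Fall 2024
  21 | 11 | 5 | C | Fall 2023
SELECT p.name, COUNT(DISTINCT c.course_id) AS distinct_course_count FROM enrollments c JOIN students p ON c.student_id = p.id GROUP BY p.id, p.name

Execution result:
name | distinct_course_count
Carol Johnson | 2
Mia Jones | 1
Leo Davis | 1
Mia Garcia | 1
Leo Davis | 1
Henry Garcia | 1
Mia Jones | 3
Leo Martinez | 3
Bob Martinez | 4
Bob Davis | 2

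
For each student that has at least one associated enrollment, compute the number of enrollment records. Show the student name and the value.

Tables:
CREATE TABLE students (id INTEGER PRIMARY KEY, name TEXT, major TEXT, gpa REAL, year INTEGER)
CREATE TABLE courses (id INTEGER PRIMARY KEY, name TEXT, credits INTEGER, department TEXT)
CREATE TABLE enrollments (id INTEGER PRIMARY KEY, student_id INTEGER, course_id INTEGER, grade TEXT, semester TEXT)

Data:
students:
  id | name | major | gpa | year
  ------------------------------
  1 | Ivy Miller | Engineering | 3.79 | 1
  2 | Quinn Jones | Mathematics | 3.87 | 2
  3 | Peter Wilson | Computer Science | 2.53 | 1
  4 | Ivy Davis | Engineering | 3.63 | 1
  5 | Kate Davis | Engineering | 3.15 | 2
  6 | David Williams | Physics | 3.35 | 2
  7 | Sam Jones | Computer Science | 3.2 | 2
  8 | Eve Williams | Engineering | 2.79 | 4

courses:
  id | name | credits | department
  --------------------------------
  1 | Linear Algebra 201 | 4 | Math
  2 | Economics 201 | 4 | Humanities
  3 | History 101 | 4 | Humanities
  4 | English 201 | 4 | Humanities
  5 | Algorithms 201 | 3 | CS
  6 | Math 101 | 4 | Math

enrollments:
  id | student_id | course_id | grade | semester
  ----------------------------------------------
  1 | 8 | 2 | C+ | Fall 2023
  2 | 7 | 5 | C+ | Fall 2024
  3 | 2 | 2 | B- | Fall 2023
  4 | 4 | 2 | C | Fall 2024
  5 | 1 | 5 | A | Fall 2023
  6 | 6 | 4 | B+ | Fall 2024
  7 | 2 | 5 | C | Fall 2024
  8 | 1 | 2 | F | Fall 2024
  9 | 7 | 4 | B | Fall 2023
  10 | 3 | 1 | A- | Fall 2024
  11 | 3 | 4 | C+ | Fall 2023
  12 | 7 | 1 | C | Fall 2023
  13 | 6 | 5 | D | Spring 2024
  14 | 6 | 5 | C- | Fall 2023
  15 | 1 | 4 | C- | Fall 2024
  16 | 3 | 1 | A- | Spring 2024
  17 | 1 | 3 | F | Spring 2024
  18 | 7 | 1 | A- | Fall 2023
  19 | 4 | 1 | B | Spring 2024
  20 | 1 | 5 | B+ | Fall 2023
SELECT p.name, COUNT(*) AS n FROM enrollments c JOIN students p ON c.student_id = p.id GROUP BY p.id, p.name

Execution result:
name | n
Ivy Miller | 5
Quinn Jones | 2
Peter Wilson | 3
Ivy Davis | 2
David Williams | 3
Sam Jones | 4
Eve Williams | 1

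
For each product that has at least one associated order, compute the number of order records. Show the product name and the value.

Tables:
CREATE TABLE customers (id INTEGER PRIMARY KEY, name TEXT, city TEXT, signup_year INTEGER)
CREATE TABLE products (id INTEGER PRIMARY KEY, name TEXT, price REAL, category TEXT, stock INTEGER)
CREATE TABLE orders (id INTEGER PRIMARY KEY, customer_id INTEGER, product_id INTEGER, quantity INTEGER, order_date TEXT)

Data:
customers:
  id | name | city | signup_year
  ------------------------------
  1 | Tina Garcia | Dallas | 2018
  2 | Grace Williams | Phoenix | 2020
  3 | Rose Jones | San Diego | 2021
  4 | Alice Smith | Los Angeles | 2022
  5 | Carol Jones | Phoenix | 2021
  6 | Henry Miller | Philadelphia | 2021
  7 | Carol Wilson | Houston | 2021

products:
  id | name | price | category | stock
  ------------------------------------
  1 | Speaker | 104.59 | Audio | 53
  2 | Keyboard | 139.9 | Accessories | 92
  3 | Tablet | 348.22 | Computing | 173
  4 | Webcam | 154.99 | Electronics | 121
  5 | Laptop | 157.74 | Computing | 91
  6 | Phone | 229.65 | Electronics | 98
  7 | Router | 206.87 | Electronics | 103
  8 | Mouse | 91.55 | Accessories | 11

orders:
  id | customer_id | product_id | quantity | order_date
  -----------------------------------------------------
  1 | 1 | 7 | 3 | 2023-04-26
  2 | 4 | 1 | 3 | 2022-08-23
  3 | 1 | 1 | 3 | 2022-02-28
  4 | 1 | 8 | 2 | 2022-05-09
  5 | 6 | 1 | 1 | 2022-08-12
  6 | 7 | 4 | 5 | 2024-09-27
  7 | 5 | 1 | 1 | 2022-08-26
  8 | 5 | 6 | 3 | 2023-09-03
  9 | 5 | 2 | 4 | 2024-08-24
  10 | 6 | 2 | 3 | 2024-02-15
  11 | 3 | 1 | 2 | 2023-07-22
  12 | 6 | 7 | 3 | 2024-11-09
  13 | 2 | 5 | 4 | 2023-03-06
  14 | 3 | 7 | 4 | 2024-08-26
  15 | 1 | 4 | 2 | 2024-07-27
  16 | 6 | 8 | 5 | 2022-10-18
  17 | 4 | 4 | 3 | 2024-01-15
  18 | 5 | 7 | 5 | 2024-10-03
SELECT p.name, COUNT(*) AS n FROM orders c JOIN products p ON c.product_id = p.id GROUP BY p.id, p.name

Execution result:
name | n
Speaker | 5
Keyboard | 2
Webcam | 3
Laptop | 1
Phone | 1
Router | 4
Mouse | 2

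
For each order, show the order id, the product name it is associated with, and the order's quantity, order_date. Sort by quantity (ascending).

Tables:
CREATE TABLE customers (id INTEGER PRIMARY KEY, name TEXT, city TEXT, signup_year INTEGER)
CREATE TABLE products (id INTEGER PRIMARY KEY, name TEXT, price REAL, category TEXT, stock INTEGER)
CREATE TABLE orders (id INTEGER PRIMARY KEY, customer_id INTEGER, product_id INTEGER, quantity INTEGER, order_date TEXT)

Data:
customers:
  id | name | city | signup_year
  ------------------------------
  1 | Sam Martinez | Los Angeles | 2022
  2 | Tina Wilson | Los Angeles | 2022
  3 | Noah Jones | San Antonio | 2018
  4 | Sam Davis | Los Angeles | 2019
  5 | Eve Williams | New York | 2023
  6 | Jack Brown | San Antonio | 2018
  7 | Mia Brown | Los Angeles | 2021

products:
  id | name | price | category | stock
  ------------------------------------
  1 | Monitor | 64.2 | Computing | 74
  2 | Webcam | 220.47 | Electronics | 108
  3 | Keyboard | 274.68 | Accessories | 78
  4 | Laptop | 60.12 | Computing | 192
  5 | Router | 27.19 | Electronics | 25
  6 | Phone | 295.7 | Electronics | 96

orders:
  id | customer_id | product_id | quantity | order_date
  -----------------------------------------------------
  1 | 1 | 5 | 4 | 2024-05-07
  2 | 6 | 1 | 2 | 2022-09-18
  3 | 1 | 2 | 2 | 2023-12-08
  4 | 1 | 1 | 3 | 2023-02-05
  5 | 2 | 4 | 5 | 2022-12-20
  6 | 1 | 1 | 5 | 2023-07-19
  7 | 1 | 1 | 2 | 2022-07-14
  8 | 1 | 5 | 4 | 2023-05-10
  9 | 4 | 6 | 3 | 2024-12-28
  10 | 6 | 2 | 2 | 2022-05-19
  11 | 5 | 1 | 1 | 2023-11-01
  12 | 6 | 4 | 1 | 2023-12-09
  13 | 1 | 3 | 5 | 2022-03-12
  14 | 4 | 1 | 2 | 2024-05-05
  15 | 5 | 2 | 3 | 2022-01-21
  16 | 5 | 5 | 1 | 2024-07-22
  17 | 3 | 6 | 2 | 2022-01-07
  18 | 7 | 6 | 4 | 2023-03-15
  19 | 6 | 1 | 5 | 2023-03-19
SELECT c.id, p.name AS product, c.quantity, c.order_date FROM orders c JOIN products p ON c.product_id = p.id ORDER BY c.quantity ASC

Execution result:
id | product | quantity | order_date
11 | Monitor | 1 | 2023-11-01
12 | Laptop | 1 | 2023-12-09
16 | Router | 1 | 2024-07-22
2 | Monitor | 2 | 2022-09-18
3 | Webcam | 2 | 2023-12-08
7 | Monitor | 2 | 2022-07-14
10 | Webcam | 2 | 2022-05-19
14 | Monitor | 2 | 2024-05-05
17 | Phone | 2 | 2022-01-07
4 | Monitor | 3 | 2023-02-05
9 | Phone | 3 | 2024-12-28
15 | Webcam | 3 | 2022-01-21
1 | Router | 4 | 2024-05-07
8 | Router | 4 | 2023-05-10
18 | Phone | 4 | 2023-03-15
5 | Laptop | 5 | 2022-12-20
6 | Monitor | 5 | 2023-07-19
13 | Keyboard | 5 | 2022-03-12
19 | Monitor | 5 | 2023-03-19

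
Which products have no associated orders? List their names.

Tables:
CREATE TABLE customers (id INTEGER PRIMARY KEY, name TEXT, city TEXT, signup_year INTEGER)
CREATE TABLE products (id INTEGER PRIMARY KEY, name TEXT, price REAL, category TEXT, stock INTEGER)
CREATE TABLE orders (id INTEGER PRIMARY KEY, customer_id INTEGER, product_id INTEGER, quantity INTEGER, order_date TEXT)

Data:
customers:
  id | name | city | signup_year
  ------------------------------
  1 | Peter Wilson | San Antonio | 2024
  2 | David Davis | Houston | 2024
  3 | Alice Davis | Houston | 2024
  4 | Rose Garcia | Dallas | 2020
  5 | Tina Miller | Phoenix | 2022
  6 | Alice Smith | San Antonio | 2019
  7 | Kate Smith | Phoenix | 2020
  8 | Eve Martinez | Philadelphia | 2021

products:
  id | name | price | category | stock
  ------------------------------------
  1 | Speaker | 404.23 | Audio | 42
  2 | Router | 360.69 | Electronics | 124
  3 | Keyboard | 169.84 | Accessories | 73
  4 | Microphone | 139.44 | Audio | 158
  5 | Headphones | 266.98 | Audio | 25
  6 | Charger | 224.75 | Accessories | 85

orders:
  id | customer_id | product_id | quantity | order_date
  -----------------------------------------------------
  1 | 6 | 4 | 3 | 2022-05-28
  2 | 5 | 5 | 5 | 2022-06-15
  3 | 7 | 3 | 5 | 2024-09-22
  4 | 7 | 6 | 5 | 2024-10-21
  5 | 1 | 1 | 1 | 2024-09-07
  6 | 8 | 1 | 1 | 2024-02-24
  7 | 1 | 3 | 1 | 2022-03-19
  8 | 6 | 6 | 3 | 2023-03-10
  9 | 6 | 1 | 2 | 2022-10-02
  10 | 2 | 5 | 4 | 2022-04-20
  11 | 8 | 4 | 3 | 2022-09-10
SELECT p.name FROM products p LEFT JOIN orders c ON c.product_id = p.id WHERE c.id IS NULL

Execution result:
Router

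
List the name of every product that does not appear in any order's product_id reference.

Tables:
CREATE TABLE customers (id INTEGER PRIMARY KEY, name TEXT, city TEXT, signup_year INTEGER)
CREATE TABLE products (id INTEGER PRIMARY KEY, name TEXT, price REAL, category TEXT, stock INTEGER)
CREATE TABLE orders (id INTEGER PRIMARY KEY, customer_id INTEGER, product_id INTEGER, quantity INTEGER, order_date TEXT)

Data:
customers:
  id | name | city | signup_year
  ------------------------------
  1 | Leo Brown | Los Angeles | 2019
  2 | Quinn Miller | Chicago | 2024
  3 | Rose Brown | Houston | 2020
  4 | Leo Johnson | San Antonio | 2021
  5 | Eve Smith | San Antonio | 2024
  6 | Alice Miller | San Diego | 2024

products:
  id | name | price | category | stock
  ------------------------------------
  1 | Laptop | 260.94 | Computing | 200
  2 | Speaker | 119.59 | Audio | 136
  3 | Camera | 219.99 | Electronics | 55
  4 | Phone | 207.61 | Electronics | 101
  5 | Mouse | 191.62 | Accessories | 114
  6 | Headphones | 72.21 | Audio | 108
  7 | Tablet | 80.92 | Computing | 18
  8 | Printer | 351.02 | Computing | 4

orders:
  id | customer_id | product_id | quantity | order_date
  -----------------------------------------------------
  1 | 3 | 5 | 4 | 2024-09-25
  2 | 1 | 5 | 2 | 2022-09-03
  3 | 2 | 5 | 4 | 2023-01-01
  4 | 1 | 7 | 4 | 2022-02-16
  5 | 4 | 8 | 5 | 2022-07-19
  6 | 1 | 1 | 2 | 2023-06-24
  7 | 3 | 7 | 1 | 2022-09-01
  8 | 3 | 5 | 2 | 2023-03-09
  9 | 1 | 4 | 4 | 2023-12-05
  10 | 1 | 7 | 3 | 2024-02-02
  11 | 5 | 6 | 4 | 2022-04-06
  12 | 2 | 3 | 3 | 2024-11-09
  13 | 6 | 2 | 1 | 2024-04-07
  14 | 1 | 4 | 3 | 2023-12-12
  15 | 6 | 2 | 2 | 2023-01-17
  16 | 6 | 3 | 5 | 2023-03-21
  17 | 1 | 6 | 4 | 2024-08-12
SELECT p.name FROM products p LEFT JOIN orders c ON c.product_id = p.id WHERE c.id IS NULL

Execution result:
(no rows)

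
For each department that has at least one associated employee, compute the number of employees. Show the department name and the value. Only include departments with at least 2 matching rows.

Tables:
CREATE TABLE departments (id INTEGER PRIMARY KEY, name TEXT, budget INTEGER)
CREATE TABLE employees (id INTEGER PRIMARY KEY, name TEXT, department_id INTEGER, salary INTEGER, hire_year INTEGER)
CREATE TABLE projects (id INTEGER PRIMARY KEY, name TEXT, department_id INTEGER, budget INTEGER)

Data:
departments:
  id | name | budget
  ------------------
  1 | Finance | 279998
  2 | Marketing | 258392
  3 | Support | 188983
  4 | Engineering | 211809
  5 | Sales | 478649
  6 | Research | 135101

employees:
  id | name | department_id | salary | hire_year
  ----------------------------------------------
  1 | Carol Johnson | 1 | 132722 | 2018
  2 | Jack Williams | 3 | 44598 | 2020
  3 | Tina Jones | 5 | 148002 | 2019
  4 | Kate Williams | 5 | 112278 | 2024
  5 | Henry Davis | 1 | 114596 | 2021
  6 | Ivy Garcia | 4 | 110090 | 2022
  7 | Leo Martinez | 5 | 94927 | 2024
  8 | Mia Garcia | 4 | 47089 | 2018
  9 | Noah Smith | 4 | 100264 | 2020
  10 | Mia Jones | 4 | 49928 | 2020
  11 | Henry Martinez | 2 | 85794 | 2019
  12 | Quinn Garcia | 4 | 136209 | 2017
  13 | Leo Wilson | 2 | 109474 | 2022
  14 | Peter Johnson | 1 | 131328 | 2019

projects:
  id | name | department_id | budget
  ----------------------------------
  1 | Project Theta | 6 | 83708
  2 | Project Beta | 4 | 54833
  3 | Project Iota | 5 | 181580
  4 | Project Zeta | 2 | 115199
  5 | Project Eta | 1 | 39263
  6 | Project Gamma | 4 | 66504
SELECT p.name, COUNT(*) AS n FROM employees c JOIN departments p ON c.department_id = p.id GROUP BY p.id, p.name HAVING COUNT(*) >= 2

Execution result:
name | n
Finance | 3
Marketing | 2
Engineering | 5
Sales | 3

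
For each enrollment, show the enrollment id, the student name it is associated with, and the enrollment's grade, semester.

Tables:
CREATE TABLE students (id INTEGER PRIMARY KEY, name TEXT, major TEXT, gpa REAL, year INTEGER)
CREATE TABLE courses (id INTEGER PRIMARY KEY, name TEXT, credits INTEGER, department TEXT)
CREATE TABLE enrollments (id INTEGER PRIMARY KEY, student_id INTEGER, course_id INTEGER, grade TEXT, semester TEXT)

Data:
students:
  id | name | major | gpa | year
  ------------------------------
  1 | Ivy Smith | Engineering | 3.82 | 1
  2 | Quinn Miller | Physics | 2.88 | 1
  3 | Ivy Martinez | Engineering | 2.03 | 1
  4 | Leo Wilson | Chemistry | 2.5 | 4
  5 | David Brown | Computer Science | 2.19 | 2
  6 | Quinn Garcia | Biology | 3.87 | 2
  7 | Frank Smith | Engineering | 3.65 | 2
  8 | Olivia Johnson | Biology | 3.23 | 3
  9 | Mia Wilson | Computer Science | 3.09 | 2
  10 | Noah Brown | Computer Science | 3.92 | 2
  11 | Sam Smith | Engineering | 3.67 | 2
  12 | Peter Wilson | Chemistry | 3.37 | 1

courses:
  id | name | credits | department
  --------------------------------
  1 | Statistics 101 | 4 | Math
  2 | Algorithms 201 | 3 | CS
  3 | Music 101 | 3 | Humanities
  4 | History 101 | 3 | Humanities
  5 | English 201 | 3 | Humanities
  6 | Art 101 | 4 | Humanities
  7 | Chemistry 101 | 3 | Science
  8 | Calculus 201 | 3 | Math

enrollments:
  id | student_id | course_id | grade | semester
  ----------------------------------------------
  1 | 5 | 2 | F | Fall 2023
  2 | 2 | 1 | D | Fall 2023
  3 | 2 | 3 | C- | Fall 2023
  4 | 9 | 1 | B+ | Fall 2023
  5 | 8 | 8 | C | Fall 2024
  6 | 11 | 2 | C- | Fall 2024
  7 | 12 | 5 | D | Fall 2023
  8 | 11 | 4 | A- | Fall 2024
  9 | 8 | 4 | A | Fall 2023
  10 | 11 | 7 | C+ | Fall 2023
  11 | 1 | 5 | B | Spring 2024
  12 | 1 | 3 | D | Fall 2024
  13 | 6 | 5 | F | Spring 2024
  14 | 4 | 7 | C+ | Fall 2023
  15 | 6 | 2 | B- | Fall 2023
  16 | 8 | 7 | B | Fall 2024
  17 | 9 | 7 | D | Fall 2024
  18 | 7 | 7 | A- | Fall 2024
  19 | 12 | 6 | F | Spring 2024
SELECT c.id, p.name AS student, c.grade, c.semester FROM enrollments c JOIN students p ON c.student_id = p.id

Execution result:
id | student | grade | semester
1 | David Brown | F | Fall 2023
2 | Quinn Miller | D | Fall 2023
3 | Quinn Miller | C- | Fall 2023
4 | Mia Wilson | B+ | Fall 2023
5 | Olivia Johnson | C | Fall 2024
6 | Sam Smith | C- | Fall 2024
7 | Peter Wilson | D | Fall 2023
8 | Sam Smith | A- | Fall 2024
9 | Olivia Johnson | A | Fall 2023
10 | Sam Smith | C+ | Fall 2023
11 | Ivy Smith | B | Spring 2024
12 | Ivy Smith | D | Fall 2024
13 | Quinn Garcia | F | Spring 2024
14 | Leo Wilson | C+ | Fall 2023
15 | Quinn Garcia | B- | Fall 2023
16 | Olivia Johnson | B | Fall 2024
17 | Mia Wilson | D | Fall 2024
18 | Frank Smith | A- | Fall 2024
19 | Peter Wilson | F | Spring 2024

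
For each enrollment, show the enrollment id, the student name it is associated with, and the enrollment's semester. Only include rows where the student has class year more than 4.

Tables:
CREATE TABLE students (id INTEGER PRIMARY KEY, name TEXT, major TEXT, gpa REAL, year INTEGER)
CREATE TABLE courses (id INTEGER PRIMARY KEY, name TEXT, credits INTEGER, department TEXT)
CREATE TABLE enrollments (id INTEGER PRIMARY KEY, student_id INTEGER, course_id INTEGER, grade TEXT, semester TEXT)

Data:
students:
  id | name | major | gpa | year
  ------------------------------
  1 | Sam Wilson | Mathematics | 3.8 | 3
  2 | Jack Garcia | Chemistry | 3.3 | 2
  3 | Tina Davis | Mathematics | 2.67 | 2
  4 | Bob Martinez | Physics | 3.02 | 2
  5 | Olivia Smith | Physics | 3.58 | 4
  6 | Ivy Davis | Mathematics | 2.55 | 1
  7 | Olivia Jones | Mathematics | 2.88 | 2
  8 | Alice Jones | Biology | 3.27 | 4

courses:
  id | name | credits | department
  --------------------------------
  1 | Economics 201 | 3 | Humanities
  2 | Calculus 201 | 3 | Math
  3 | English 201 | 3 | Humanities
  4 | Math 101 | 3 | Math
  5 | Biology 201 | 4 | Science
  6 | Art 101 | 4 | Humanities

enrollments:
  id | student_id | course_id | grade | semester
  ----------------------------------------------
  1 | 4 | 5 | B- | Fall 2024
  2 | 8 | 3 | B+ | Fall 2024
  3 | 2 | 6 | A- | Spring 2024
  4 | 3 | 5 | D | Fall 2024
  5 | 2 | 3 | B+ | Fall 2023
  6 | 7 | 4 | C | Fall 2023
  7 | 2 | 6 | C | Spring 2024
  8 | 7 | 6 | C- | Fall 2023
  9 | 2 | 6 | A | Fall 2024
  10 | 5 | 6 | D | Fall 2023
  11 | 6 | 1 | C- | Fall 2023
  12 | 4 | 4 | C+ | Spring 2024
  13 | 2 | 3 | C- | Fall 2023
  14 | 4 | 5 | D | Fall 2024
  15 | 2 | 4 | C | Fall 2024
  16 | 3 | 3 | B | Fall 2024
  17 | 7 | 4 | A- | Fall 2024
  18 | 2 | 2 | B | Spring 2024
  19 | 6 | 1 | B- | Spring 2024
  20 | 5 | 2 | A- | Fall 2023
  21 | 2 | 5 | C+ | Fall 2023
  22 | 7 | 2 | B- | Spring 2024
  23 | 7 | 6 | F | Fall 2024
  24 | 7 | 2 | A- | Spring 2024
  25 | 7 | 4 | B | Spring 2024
SELECT c.id, p.name AS student, c.semester FROM enrollments c JOIN students p ON c.student_id = p.id WHERE p.year > 4

Execution result:
(no rows)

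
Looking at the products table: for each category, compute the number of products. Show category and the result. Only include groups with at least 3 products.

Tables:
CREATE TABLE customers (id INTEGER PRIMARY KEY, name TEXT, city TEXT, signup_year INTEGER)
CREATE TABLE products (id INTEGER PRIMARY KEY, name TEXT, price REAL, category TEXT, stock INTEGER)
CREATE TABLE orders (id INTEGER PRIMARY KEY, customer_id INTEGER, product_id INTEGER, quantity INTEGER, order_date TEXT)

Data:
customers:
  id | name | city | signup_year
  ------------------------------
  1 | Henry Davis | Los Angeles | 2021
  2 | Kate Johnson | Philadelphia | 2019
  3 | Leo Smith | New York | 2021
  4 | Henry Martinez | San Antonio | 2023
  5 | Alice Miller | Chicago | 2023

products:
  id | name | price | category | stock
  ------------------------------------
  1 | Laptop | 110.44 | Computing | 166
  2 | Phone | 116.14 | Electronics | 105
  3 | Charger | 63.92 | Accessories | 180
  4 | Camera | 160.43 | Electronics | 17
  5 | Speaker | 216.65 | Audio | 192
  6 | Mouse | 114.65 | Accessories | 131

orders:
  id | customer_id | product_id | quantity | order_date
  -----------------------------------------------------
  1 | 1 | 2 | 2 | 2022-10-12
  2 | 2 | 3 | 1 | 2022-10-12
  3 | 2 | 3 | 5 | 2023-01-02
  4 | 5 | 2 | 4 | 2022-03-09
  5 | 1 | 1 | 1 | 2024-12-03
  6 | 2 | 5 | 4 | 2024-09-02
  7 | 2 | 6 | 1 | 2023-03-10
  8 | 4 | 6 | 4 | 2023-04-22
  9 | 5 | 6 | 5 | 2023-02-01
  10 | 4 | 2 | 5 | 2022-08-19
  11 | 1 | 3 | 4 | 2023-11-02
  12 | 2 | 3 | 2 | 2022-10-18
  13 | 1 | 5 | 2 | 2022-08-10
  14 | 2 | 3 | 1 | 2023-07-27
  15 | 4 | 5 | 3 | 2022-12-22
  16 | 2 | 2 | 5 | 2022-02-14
SELECT category, COUNT(*) AS n FROM products GROUP BY category HAVING COUNT(*) >= 3

Execution result:
(no rows)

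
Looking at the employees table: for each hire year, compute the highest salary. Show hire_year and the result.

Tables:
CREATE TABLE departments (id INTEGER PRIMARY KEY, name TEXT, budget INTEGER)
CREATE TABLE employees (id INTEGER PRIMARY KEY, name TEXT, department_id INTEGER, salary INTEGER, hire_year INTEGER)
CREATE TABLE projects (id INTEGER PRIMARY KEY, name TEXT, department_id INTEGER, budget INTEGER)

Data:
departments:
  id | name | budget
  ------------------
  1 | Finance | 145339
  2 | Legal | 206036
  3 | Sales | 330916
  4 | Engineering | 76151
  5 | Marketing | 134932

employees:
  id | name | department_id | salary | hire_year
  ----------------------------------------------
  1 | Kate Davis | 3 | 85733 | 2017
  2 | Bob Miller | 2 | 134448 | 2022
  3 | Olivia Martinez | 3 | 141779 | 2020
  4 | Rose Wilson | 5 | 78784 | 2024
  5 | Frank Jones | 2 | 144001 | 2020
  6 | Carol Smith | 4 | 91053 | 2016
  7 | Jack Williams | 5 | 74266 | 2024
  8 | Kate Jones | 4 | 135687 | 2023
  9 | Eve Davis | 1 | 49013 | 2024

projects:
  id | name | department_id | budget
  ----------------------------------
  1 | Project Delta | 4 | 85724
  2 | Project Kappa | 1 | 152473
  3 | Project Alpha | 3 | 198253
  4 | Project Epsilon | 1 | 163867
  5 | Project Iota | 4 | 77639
SELECT hire_year, MAX(salary) AS max_salary FROM employees GROUP BY hire_year

Execution result:
hire_year | max_salary
2016 | 91053
2017 | 85733
2020 | 144001
2022 | 134448
2023 | 135687
2024 | 78784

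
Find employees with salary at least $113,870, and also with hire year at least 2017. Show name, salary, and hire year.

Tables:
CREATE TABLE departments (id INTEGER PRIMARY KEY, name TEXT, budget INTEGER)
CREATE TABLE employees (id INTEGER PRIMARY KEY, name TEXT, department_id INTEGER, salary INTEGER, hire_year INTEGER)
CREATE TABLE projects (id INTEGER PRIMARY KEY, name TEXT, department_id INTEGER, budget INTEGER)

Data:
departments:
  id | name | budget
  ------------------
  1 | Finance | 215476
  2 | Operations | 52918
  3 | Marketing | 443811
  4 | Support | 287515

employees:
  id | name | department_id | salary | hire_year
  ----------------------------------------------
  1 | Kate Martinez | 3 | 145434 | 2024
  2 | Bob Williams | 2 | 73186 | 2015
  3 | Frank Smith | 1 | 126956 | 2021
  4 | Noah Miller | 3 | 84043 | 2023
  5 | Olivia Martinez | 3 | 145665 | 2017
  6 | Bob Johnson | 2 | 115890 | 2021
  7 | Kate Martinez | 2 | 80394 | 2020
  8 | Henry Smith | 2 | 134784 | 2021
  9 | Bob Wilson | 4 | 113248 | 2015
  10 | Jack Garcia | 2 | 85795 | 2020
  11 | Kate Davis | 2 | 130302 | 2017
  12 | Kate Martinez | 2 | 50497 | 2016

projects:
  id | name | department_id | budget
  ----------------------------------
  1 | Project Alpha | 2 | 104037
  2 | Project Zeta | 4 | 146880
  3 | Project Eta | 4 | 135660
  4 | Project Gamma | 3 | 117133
SELECT name, salary, hire_year FROM employees WHERE salary >= 113870 AND hire_year >= 2017

Execution result:
name | salary | hire_year
Kate Martinez | 145434 | 2024
Frank Smith | 126956 | 2021
Olivia Martinez | 145665 | 2017
Bob Johnson | 115890 | 2021
Henry Smith | 134784 | 2021
Kate Davis | 130302 | 2017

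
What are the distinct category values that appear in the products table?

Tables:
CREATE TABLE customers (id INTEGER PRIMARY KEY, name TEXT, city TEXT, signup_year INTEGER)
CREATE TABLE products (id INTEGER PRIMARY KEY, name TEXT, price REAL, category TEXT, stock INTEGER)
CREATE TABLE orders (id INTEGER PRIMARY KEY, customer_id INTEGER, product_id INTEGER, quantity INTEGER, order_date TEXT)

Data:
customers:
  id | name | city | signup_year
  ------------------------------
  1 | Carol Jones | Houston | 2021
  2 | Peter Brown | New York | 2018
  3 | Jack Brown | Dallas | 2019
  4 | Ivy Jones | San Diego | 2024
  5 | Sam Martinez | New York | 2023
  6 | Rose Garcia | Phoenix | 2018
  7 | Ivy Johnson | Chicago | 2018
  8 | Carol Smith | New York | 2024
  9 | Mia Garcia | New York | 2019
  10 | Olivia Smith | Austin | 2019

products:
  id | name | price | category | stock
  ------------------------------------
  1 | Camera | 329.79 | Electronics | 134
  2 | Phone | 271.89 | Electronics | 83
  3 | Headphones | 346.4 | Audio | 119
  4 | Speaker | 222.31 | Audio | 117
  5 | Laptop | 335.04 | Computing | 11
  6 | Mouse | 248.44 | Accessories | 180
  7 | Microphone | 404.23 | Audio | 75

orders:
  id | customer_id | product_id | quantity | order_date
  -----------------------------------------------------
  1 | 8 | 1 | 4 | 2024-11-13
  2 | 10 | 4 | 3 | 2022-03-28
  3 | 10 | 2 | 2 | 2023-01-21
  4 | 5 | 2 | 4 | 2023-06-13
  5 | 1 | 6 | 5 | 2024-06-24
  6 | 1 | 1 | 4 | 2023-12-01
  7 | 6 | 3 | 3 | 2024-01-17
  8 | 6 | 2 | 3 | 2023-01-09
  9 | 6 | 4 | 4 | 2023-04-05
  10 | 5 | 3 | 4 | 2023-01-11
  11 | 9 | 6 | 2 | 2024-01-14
SELECT DISTINCT category FROM products

Execution result:
category
Electronics
Audio
Computing
Accessories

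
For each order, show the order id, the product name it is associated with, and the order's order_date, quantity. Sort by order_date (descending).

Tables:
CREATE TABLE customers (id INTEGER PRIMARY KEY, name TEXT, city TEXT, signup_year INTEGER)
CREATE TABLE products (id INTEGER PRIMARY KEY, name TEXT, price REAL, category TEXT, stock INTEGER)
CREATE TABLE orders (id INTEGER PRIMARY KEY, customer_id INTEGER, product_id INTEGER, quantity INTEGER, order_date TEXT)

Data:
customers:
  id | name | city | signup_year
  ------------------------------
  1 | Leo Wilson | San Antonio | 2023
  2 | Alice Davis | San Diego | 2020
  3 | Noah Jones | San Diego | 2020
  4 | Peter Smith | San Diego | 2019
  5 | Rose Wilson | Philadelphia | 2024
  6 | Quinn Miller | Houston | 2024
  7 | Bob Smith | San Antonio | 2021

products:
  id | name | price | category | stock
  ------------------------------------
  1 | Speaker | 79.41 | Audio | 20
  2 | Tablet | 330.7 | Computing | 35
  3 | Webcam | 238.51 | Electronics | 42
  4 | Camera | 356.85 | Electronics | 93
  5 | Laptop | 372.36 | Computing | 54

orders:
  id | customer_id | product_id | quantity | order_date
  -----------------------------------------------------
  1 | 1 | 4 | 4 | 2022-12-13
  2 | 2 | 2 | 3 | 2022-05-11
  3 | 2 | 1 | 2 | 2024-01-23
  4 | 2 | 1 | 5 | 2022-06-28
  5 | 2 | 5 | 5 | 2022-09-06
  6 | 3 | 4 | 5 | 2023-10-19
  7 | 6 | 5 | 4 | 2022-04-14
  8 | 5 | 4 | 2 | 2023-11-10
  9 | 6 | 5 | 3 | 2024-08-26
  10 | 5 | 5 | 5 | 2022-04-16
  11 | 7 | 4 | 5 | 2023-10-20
SELECT c.id, p.name AS product, c.order_date, c.quantity FROM orders c JOIN products p ON c.product_id = p.id ORDER BY c.order_date DESC

Execution result:
id | product | order_date | quantity
9 | Laptop | 2024-08-26 | 3
3 | Speaker | 2024-01-23 | 2
8 | Camera | 2023-11-10 | 2
11 | Camera | 2023-10-20 | 5
6 | Camera | 2023-10-19 | 5
1 | Camera | 2022-12-13 | 4
5 | Laptop | 2022-09-06 | 5
4 | Speaker | 2022-06-28 | 5
2 | Tablet | 2022-05-11 | 3
10 | Laptop | 2022-04-16 | 5
7 | Laptop | 2022-04-14 | 4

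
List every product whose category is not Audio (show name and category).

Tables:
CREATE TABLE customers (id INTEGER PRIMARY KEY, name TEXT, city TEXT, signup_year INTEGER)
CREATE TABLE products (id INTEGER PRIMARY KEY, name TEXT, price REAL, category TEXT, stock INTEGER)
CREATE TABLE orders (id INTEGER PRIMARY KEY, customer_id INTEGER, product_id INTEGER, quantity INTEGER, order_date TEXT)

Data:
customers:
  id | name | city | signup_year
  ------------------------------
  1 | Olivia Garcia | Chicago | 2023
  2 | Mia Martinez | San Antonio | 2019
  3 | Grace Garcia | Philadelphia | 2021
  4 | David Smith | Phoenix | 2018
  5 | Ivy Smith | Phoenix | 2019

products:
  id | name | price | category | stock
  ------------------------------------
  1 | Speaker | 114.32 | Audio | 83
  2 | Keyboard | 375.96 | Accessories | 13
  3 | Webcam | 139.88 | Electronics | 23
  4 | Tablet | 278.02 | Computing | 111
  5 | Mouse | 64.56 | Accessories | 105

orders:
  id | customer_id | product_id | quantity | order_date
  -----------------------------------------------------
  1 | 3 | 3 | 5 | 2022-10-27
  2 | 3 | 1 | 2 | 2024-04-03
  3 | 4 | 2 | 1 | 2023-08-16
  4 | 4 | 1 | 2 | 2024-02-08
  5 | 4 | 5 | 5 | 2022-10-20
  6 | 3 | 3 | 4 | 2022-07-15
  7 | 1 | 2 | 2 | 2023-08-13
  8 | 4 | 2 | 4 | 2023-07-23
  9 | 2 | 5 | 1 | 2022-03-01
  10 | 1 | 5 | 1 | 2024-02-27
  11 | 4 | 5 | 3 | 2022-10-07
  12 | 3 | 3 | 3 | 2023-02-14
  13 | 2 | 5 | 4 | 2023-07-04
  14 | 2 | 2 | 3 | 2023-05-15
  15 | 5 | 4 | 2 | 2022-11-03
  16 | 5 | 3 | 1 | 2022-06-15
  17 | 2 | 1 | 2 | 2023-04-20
SELECT name, category FROM products WHERE category <> 'Audio'

Execution result:
name | category
Keyboard | Accessories
Webcam | Electronics
Tablet | Computing
Mouse | Accessories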